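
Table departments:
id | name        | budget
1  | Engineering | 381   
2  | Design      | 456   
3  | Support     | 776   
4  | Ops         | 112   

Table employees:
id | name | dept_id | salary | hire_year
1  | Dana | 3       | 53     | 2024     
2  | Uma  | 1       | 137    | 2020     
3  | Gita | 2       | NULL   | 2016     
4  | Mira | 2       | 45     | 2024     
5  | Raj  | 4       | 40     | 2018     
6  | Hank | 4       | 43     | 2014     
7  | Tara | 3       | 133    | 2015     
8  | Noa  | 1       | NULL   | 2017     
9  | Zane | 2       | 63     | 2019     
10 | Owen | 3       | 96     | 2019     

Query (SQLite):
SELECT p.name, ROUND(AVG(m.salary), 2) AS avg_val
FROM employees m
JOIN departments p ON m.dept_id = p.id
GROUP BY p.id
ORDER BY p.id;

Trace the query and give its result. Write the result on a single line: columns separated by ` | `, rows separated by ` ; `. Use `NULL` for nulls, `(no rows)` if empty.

Engineering | 137 ; Design | 54 ; Support | 94 ; Ops | 41.5

Join each employees row to its departments via dept_id.
Group joined rows by departments.id; compute ROUND(AVG(m.salary), 2) per group.
  1: ids {2, 8} → ROUND(AVG(m.salary), 2)=137
  2: ids {3, 4, 9} → ROUND(AVG(m.salary), 2)=54
  3: ids {1, 7, 10} → ROUND(AVG(m.salary), 2)=94
  4: ids {5, 6} → ROUND(AVG(m.salary), 2)=41.5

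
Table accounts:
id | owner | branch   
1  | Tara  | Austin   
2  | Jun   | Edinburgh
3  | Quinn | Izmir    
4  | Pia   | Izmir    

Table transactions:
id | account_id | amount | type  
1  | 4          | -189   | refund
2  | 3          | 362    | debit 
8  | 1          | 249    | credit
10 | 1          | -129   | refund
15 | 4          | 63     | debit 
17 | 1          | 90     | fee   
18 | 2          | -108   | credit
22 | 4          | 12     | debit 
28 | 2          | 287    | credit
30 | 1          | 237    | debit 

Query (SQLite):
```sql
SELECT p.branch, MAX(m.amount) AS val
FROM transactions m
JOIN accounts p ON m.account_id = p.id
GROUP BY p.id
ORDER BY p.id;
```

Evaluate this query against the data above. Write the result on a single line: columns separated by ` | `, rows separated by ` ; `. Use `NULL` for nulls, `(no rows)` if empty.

Austin | 249 ; Edinburgh | 287 ; Izmir | 362 ; Izmir | 63

Join each transactions row to its accounts via account_id.
Group joined rows by accounts.id; compute MAX(m.amount) per group.
  1: ids {8, 10, 17, 30} → MAX(m.amount)=249
  2: ids {18, 28} → MAX(m.amount)=287
  3: ids {2} → MAX(m.amount)=362
  4: ids {1, 15, 22} → MAX(m.amount)=63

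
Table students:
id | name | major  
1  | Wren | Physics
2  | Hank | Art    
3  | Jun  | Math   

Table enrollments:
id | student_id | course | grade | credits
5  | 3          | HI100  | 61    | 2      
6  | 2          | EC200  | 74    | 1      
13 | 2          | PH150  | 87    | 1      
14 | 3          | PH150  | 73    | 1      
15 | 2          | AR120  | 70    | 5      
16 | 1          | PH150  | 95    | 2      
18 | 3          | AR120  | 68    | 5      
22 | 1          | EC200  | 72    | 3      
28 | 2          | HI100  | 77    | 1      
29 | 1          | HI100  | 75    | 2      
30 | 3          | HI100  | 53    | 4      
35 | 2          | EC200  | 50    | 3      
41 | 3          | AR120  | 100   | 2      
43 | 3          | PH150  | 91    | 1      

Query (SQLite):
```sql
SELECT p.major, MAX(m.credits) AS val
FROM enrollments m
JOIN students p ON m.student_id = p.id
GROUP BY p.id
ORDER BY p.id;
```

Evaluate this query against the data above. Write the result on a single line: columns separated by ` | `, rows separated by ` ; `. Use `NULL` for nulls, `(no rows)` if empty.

Join each enrollments row to its students via student_id.
Group joined rows by students.id; compute MAX(m.credits) per group.
  1: ids {16, 22, 29} → MAX(m.credits)=3
  2: ids {6, 13, 15, 28, 35} → MAX(m.credits)=5
  3: ids {5, 14, 18, 30, 41, 43} → MAX(m.credits)=5

Physics | 3 ; Art | 5 ; Math | 5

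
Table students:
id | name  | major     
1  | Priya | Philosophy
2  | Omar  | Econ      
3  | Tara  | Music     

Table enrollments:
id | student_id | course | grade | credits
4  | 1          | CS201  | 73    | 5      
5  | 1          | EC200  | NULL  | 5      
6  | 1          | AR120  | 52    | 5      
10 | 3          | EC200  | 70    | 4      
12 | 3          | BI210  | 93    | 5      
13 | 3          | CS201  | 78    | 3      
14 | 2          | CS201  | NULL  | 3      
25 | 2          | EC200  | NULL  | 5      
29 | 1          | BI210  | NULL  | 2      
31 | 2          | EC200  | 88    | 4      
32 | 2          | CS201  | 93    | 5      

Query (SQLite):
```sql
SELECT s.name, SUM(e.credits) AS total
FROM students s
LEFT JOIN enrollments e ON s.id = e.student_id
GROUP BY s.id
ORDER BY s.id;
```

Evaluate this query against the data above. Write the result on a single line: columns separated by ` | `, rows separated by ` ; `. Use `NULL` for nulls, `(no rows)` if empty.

LEFT JOIN keeps every students row; unmatched ones get NULL for enrollments columns.
Group by students.id and compute SUM(e.credits). SUM over an all-NULL group is NULL.
  1: ids {4, 5, 6, 29} → SUM(e.credits)=17
  2: ids {14, 25, 31, 32} → SUM(e.credits)=17
  3: ids {10, 12, 13} → SUM(e.credits)=12

Priya | 17 ; Omar | 17 ; Tara | 12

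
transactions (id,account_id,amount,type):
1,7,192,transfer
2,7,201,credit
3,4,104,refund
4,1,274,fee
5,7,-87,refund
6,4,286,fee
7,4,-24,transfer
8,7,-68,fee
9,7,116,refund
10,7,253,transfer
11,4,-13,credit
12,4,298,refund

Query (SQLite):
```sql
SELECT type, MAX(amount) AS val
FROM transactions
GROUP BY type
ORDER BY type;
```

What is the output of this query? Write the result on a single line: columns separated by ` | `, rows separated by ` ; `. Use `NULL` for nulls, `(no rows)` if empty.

credit | 201 ; fee | 286 ; refund | 298 ; transfer | 253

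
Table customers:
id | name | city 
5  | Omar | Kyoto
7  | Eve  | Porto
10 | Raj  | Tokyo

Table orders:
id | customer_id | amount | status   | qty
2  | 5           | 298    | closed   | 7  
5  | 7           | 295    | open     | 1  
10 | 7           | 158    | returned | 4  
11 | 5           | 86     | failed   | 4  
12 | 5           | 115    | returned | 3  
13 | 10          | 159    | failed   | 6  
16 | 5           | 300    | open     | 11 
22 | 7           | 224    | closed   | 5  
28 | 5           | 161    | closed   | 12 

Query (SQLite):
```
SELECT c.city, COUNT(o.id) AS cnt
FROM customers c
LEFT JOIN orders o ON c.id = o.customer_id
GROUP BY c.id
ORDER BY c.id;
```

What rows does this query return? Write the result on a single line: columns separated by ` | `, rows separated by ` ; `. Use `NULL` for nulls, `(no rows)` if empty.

Kyoto | 5 ; Porto | 3 ; Tokyo | 1

LEFT JOIN keeps every customers row; unmatched ones get NULL for orders columns.
Group by customers.id and compute COUNT(o.id). COUNT(col) of an all-NULL group is 0.
  5: ids {2, 11, 12, 16, 28} → COUNT(o.id)=5
  7: ids {5, 10, 22} → COUNT(o.id)=3
  10: ids {13} → COUNT(o.id)=1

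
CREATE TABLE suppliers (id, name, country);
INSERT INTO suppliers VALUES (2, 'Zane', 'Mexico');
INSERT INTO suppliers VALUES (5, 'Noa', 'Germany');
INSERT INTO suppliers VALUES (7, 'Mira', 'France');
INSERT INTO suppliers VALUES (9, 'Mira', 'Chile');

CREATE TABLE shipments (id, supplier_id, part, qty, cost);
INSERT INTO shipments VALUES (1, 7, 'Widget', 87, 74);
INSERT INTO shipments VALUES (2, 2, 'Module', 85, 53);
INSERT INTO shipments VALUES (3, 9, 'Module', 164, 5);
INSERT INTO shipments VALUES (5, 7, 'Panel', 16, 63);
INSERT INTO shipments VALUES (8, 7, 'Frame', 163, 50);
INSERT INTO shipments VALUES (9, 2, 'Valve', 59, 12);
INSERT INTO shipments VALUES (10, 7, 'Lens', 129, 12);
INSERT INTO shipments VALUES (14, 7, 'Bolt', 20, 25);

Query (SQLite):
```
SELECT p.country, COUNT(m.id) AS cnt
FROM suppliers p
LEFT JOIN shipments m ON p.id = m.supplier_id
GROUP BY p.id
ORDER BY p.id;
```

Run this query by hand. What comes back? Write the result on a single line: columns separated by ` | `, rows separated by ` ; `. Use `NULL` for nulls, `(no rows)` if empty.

Mexico | 2 ; Germany | 0 ; France | 5 ; Chile | 1

LEFT JOIN keeps every suppliers row; unmatched ones get NULL for shipments columns.
Group by suppliers.id and compute COUNT(m.id). COUNT(col) of an all-NULL group is 0.
  2: ids {2, 9} → COUNT(m.id)=2
  5: ids {—} → COUNT(m.id)=0
  7: ids {1, 5, 8, 10, 14} → COUNT(m.id)=5
  9: ids {3} → COUNT(m.id)=1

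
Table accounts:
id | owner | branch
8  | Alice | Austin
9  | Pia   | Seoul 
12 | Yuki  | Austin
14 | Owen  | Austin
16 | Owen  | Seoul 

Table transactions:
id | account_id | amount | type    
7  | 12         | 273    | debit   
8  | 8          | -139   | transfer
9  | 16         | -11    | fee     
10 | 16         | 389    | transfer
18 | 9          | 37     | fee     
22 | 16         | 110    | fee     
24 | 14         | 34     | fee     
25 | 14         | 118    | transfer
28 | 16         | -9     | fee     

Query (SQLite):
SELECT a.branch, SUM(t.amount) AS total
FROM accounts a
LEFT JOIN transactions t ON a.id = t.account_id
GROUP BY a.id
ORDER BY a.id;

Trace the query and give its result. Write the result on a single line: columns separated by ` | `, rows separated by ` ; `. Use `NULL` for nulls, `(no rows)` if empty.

LEFT JOIN keeps every accounts row; unmatched ones get NULL for transactions columns.
Group by accounts.id and compute SUM(t.amount). SUM over an all-NULL group is NULL.
  8: ids {8} → SUM(t.amount)=-139
  9: ids {18} → SUM(t.amount)=37
  12: ids {7} → SUM(t.amount)=273
  14: ids {24, 25} → SUM(t.amount)=152
  16: ids {9, 10, 22, 28} → SUM(t.amount)=479

Austin | -139 ; Seoul | 37 ; Austin | 273 ; Austin | 152 ; Seoul | 479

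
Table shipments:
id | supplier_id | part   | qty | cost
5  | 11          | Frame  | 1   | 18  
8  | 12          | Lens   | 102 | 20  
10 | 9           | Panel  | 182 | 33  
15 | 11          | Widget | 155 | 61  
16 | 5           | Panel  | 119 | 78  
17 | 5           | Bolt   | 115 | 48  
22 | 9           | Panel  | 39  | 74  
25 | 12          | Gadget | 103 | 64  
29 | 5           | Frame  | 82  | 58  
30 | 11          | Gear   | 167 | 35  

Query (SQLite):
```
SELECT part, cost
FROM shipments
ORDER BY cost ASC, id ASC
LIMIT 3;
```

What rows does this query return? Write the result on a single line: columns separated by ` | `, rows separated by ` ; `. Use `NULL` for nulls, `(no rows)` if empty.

Sort by cost asc, tiebreak id asc: (18, id=5), (20, id=8), (33, id=10), (35, id=30), (48, id=17), (58, id=29) …. Take first 3.

Frame | 18 ; Lens | 20 ; Panel | 33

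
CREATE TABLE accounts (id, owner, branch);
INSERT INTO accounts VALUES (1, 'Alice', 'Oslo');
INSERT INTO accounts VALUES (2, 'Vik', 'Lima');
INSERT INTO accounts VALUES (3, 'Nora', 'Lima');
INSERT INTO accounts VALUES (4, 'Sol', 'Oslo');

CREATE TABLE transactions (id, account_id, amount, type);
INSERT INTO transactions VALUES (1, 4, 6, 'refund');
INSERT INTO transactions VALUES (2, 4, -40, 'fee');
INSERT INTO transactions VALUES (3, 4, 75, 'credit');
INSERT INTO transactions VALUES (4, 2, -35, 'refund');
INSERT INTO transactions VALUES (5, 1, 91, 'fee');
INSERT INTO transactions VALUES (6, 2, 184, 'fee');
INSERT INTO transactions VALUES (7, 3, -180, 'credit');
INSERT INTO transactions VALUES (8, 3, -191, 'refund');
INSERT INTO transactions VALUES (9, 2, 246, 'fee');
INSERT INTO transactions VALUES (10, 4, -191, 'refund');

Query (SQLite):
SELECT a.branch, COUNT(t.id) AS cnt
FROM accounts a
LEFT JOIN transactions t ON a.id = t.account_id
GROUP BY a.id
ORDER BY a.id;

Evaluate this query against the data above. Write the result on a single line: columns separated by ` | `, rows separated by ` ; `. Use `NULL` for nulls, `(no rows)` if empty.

Oslo | 1 ; Lima | 3 ; Lima | 2 ; Oslo | 4

LEFT JOIN keeps every accounts row; unmatched ones get NULL for transactions columns.
Group by accounts.id and compute COUNT(t.id). COUNT(col) of an all-NULL group is 0.
  1: ids {5} → COUNT(t.id)=1
  2: ids {4, 6, 9} → COUNT(t.id)=3
  3: ids {7, 8} → COUNT(t.id)=2
  4: ids {1, 2, 3, 10} → COUNT(t.id)=4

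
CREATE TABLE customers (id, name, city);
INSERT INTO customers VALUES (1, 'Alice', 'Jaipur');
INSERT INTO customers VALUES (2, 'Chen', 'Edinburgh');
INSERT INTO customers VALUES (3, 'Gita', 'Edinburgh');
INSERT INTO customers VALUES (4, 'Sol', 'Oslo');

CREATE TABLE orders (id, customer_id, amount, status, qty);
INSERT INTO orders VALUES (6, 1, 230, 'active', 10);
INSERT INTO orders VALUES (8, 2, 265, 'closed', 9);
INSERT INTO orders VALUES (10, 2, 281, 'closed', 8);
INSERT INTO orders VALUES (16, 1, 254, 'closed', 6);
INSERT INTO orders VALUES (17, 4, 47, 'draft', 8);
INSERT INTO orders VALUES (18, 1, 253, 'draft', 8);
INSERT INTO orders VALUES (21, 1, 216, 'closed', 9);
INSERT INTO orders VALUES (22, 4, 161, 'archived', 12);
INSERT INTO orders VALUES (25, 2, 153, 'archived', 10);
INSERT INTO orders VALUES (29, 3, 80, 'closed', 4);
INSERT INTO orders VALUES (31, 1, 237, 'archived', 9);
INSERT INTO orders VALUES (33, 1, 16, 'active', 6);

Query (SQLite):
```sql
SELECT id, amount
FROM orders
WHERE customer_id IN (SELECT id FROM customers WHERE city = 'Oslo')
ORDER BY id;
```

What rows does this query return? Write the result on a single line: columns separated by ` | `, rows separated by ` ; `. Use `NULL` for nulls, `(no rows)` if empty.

17 | 47 ; 22 | 161

Inner query: customers.id where city = 'Oslo'.
Outer: keep orders rows whose customer_id is in that set.
Inner query → {4}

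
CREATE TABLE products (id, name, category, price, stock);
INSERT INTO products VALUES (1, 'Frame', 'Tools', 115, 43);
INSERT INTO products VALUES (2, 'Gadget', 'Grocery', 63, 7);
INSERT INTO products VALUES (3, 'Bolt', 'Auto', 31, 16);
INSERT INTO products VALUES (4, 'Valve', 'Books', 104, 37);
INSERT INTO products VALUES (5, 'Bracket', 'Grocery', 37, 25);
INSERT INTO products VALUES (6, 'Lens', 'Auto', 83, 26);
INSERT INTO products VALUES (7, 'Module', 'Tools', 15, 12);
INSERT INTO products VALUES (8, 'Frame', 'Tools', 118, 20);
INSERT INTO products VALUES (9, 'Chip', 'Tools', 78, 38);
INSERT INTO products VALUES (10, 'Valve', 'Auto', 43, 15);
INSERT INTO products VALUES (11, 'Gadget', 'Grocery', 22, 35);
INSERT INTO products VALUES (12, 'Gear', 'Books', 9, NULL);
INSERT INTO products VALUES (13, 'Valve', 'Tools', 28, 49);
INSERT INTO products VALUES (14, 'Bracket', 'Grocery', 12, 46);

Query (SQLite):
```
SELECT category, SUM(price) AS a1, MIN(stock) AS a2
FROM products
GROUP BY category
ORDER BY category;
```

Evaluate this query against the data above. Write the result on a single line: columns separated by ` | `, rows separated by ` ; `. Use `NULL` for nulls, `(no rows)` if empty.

Auto | 157 | 15 ; Books | 113 | 37 ; Grocery | 134 | 7 ; Tools | 354 | 12

Group products by category.
Per group compute: SUM(price), MIN(stock).
  Auto: ids {3, 6, 10} → SUM(price)=157, MIN(stock)=15
  Books: ids {4, 12} → SUM(price)=113, MIN(stock)=37
  Grocery: ids {2, 5, 11, 14} → SUM(price)=134, MIN(stock)=7
  Tools: ids {1, 7, 8, 9, 13} → SUM(price)=354, MIN(stock)=12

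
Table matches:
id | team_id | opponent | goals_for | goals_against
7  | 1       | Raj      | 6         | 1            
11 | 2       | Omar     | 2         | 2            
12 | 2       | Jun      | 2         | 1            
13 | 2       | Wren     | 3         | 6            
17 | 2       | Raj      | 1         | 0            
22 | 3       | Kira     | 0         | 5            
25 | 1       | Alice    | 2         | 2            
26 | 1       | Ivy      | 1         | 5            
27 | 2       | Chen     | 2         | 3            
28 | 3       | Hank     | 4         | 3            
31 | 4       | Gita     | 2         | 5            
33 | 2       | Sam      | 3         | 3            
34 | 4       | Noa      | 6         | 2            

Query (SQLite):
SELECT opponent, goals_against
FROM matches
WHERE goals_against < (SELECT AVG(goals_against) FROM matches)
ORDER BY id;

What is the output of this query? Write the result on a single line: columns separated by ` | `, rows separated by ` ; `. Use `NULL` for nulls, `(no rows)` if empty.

Scalar subquery: AVG(goals_against) over all matches rows = 2.923077 (≈; comparison uses full precision).
Keep rows where goals_against < that value.

Raj | 1 ; Omar | 2 ; Jun | 1 ; Raj | 0 ; Alice | 2 ; Noa | 2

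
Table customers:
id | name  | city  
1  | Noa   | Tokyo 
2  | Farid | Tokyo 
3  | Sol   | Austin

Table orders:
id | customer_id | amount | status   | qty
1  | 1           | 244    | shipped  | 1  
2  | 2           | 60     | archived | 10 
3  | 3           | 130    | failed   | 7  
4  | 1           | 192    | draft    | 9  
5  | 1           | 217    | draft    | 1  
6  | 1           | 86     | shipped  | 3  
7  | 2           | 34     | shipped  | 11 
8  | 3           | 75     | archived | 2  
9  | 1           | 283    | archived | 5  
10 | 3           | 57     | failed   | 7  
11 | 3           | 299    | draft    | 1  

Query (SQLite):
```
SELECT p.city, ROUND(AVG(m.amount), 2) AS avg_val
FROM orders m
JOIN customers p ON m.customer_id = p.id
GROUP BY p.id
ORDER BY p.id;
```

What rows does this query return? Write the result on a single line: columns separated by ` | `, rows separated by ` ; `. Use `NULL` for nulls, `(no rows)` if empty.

Join each orders row to its customers via customer_id.
Group joined rows by customers.id; compute ROUND(AVG(m.amount), 2) per group.
  1: ids {1, 4, 5, 6, 9} → ROUND(AVG(m.amount), 2)=204.4
  2: ids {2, 7} → ROUND(AVG(m.amount), 2)=47
  3: ids {3, 8, 10, 11} → ROUND(AVG(m.amount), 2)=140.25

Tokyo | 204.4 ; Tokyo | 47 ; Austin | 140.25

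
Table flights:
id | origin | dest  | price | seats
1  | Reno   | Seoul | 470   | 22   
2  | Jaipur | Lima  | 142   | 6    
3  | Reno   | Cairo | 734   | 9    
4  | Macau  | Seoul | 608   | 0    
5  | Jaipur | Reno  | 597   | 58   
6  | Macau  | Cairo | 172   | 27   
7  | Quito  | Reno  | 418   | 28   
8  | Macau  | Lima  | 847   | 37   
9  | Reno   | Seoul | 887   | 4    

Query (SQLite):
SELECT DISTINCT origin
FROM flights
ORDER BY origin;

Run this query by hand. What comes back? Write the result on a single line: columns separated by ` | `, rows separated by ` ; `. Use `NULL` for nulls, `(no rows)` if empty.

Jaipur ; Macau ; Quito ; Reno

Collect distinct origin values from flights.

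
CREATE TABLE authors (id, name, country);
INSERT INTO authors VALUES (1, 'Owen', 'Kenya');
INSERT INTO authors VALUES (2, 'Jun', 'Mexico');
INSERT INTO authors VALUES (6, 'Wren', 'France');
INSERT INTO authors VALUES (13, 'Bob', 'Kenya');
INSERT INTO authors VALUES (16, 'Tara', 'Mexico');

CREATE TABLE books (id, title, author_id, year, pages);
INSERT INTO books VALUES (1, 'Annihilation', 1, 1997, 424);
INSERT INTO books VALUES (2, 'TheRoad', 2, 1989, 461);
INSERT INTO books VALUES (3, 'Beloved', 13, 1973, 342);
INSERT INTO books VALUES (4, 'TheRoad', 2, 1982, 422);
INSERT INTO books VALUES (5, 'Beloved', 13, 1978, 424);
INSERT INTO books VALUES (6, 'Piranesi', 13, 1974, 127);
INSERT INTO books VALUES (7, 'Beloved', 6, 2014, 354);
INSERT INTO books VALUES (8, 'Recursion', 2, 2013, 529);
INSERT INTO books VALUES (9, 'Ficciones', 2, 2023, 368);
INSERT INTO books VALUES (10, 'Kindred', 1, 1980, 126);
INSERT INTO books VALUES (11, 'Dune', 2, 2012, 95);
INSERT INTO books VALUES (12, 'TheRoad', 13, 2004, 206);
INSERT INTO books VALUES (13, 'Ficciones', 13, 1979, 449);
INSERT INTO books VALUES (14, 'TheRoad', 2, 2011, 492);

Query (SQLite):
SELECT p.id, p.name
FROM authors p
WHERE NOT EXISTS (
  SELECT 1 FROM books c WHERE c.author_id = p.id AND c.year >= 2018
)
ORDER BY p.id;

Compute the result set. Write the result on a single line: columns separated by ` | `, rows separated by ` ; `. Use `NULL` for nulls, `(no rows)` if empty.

1 | Owen ; 6 | Wren ; 13 | Bob ; 16 | Tara

For each authors row, check whether any books with matching author_id has year >= 2018.
Keep rows where that is false.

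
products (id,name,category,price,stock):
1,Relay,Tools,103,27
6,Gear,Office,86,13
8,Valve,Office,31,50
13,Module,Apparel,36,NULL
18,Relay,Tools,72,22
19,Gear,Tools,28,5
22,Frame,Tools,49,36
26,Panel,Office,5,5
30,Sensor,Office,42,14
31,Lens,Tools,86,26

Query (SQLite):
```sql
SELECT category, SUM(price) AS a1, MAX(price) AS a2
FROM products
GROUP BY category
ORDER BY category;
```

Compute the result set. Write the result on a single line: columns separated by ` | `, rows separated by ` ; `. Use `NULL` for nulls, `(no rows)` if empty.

Apparel | 36 | 36 ; Office | 164 | 86 ; Tools | 338 | 103

Group products by category.
Per group compute: SUM(price), MAX(price).
  Apparel: ids {13} → SUM(price)=36, MAX(price)=36
  Office: ids {6, 8, 26, 30} → SUM(price)=164, MAX(price)=86
  Tools: ids {1, 18, 19, 22, 31} → SUM(price)=338, MAX(price)=103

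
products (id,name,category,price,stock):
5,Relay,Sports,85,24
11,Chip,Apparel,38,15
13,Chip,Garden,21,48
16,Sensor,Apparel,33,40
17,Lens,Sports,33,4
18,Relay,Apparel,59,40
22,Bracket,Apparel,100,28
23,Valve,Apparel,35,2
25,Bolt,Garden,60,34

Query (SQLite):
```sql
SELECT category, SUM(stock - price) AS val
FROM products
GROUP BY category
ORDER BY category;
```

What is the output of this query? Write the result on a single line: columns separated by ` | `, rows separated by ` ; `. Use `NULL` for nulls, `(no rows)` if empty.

For each row compute stock - price.
Group by category; take SUM of the expression per group.
  Apparel: ids {11, 16, 18, 22, 23} → SUM(stock - price)=-140
  Garden: ids {13, 25} → SUM(stock - price)=1
  Sports: ids {5, 17} → SUM(stock - price)=-90

Apparel | -140 ; Garden | 1 ; Sports | -90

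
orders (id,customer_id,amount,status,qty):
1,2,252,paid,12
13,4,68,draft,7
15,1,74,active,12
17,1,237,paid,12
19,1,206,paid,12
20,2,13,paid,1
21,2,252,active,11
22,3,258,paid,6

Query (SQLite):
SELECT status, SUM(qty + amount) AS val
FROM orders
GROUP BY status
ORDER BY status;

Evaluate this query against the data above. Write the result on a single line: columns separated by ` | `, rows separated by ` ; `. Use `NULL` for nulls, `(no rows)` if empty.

For each row compute qty + amount.
Group by status; take SUM of the expression per group.
  active: ids {15, 21} → SUM(qty + amount)=349
  draft: ids {13} → SUM(qty + amount)=75
  paid: ids {1, 17, 19, 20, 22} → SUM(qty + amount)=1009

active | 349 ; draft | 75 ; paid | 1009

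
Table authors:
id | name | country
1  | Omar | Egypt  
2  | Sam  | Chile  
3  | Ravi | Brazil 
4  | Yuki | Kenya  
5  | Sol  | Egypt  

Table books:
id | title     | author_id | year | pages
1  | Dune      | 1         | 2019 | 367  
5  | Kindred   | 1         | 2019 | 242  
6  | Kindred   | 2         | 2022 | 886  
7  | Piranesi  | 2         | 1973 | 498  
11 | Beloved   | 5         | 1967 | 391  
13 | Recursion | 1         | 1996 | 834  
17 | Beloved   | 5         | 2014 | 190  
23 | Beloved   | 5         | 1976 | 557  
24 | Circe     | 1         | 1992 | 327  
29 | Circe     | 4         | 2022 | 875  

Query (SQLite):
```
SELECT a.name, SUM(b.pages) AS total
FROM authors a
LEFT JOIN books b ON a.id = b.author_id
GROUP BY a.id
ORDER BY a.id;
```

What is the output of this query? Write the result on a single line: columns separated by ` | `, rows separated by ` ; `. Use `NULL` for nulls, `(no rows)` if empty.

Omar | 1770 ; Sam | 1384 ; Ravi | NULL ; Yuki | 875 ; Sol | 1138

LEFT JOIN keeps every authors row; unmatched ones get NULL for books columns.
Group by authors.id and compute SUM(b.pages). SUM over an all-NULL group is NULL.
  1: ids {1, 5, 13, 24} → SUM(b.pages)=1770
  2: ids {6, 7} → SUM(b.pages)=1384
  3: ids {—} → SUM(b.pages)=NULL
  4: ids {29} → SUM(b.pages)=875
  5: ids {11, 17, 23} → SUM(b.pages)=1138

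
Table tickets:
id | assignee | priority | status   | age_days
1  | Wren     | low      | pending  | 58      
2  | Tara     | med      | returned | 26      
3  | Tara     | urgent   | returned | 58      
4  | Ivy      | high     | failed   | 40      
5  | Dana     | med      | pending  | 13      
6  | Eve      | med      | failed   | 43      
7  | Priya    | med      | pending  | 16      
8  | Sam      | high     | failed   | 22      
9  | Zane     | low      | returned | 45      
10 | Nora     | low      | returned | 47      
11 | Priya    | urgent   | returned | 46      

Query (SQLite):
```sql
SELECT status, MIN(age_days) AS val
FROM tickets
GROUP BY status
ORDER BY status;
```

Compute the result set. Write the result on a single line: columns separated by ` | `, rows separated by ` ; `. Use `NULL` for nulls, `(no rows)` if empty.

Partition tickets by status; compute MIN(age_days) within each group.
  failed: ids {4, 6, 8} → MIN(age_days)=22
  pending: ids {1, 5, 7} → MIN(age_days)=13
  returned: ids {2, 3, 9, 10, 11} → MIN(age_days)=26

failed | 22 ; pending | 13 ; returned | 26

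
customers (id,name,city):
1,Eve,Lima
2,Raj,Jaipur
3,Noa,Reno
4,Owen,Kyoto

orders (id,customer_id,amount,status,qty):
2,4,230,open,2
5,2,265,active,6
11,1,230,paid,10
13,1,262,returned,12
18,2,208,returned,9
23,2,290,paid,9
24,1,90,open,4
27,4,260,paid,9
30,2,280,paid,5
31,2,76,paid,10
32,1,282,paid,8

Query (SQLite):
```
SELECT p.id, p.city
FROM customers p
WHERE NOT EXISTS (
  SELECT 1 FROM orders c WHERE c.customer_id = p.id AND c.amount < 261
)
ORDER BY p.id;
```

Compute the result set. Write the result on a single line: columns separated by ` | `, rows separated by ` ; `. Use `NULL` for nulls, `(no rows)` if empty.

For each customers row, check whether any orders with matching customer_id has amount < 261.
Keep rows where that is false.

3 | Reno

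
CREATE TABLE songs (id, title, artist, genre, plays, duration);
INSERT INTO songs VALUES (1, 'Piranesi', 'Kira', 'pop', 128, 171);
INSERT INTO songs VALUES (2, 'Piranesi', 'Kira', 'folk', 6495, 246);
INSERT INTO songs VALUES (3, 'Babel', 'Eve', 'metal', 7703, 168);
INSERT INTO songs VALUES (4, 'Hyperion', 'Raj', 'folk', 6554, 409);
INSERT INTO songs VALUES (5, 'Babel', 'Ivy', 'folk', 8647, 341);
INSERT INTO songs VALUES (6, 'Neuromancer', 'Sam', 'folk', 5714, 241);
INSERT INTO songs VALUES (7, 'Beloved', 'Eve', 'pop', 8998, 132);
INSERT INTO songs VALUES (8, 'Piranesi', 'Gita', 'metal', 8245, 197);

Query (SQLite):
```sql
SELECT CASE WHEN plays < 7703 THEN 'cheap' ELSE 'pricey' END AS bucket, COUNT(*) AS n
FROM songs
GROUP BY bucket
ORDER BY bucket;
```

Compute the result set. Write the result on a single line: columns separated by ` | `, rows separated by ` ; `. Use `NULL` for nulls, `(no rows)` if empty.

cheap | 4 ; pricey | 4

Bucket rows by plays < 7703 → 'cheap' else 'pricey'; count each bucket.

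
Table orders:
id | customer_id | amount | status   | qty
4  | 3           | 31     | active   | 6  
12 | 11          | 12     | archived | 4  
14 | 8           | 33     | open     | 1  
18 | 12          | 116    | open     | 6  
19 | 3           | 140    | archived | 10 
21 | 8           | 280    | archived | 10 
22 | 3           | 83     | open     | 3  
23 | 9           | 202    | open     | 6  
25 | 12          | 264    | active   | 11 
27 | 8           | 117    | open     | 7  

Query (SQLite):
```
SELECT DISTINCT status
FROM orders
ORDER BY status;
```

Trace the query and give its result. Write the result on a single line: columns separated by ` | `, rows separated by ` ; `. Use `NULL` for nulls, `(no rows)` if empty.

active ; archived ; open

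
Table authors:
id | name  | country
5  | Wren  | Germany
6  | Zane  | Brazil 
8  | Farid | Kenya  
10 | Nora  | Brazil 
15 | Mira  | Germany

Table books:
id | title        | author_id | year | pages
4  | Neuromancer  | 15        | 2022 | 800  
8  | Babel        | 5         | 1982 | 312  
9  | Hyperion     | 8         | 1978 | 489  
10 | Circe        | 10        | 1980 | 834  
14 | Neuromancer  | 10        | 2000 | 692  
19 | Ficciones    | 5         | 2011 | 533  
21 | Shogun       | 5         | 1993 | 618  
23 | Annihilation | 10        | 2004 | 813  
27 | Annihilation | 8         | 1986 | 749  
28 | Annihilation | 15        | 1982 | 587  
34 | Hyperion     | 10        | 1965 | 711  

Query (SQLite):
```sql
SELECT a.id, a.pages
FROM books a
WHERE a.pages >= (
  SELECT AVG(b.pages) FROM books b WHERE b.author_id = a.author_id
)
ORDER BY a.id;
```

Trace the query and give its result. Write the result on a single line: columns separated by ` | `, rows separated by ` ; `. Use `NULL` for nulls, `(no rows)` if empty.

For each books row a, compute AVG(pages) over rows sharing a.author_id.
Keep row a if a.pages >= that per-group AVG.
  author_id=5: AVG(pages) = 487.666667
  author_id=8: AVG(pages) = 619.0
  author_id=10: AVG(pages) = 762.5
  author_id=15: AVG(pages) = 693.5

4 | 800 ; 10 | 834 ; 19 | 533 ; 21 | 618 ; 23 | 813 ; 27 | 749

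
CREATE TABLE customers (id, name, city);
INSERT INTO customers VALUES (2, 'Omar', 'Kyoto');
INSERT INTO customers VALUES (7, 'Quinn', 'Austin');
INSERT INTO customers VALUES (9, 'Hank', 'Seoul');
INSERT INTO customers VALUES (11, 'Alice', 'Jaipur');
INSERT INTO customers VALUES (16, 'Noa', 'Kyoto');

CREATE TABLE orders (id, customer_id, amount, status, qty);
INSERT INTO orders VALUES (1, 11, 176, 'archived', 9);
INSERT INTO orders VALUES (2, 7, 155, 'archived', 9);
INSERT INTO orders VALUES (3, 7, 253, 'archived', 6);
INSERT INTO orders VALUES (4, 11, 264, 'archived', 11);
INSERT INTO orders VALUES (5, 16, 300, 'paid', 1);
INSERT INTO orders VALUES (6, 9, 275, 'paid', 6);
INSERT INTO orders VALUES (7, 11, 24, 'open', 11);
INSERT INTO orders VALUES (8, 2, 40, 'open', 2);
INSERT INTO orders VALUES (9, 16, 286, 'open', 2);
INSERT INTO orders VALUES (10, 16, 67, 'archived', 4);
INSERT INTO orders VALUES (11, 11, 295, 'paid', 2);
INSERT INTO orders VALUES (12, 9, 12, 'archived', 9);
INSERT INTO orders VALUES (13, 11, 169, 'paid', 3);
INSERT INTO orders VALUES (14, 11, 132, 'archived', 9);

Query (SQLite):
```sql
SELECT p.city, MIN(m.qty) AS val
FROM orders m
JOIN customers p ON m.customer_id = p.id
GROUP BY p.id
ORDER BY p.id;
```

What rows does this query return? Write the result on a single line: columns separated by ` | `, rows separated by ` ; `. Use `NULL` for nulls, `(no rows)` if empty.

Kyoto | 2 ; Austin | 6 ; Seoul | 6 ; Jaipur | 2 ; Kyoto | 1

Join each orders row to its customers via customer_id.
Group joined rows by customers.id; compute MIN(m.qty) per group.
  2: ids {8} → MIN(m.qty)=2
  7: ids {2, 3} → MIN(m.qty)=6
  9: ids {6, 12} → MIN(m.qty)=6
  11: ids {1, 4, 7, 11, 13, 14} → MIN(m.qty)=2
  16: ids {5, 9, 10} → MIN(m.qty)=1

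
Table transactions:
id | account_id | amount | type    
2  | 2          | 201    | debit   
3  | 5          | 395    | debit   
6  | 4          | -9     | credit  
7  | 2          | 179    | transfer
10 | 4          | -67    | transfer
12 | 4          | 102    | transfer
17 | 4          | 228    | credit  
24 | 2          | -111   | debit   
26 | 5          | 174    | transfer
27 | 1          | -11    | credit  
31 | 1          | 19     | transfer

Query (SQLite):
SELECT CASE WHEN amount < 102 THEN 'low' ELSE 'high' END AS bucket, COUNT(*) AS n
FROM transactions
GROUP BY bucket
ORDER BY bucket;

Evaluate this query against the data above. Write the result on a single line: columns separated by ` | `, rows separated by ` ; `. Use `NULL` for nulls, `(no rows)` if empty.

high | 6 ; low | 5

Bucket rows by amount < 102 → 'low' else 'high'; count each bucket.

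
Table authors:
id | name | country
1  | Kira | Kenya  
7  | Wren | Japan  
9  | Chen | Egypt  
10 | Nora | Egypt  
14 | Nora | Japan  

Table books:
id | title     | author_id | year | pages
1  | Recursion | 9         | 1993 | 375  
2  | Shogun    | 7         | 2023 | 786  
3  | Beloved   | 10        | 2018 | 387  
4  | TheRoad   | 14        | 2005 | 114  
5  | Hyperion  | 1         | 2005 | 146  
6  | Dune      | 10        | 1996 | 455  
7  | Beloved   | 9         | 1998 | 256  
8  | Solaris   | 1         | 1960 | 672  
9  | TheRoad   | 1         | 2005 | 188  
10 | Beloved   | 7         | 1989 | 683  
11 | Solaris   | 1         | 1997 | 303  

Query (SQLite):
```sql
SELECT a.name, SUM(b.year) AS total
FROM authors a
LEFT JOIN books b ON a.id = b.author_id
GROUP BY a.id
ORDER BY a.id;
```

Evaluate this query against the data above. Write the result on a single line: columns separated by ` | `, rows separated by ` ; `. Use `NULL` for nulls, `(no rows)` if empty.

LEFT JOIN keeps every authors row; unmatched ones get NULL for books columns.
Group by authors.id and compute SUM(b.year). SUM over an all-NULL group is NULL.
  1: ids {5, 8, 9, 11} → SUM(b.year)=7967
  7: ids {2, 10} → SUM(b.year)=4012
  9: ids {1, 7} → SUM(b.year)=3991
  10: ids {3, 6} → SUM(b.year)=4014
  14: ids {4} → SUM(b.year)=2005

Kira | 7967 ; Wren | 4012 ; Chen | 3991 ; Nora | 4014 ; Nora | 2005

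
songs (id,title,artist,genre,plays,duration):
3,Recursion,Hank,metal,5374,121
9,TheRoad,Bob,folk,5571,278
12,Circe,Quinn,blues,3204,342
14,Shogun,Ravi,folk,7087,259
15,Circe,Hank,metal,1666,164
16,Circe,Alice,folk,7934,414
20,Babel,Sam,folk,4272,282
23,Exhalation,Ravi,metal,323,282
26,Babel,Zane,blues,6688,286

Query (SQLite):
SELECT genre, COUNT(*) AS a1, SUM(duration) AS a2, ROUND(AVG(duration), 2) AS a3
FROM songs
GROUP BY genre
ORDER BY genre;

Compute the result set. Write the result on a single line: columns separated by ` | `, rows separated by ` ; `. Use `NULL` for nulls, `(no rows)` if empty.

Group songs by genre.
Per group compute: COUNT(*), SUM(duration), ROUND(AVG(duration), 2).
  blues: ids {12, 26} → COUNT(*)=2, SUM(duration)=628, ROUND(AVG(duration), 2)=314
  folk: ids {9, 14, 16, 20} → COUNT(*)=4, SUM(duration)=1233, ROUND(AVG(duration), 2)=308.25
  metal: ids {3, 15, 23} → COUNT(*)=3, SUM(duration)=567, ROUND(AVG(duration), 2)=189

blues | 2 | 628 | 314 ; folk | 4 | 1233 | 308.25 ; metal | 3 | 567 | 189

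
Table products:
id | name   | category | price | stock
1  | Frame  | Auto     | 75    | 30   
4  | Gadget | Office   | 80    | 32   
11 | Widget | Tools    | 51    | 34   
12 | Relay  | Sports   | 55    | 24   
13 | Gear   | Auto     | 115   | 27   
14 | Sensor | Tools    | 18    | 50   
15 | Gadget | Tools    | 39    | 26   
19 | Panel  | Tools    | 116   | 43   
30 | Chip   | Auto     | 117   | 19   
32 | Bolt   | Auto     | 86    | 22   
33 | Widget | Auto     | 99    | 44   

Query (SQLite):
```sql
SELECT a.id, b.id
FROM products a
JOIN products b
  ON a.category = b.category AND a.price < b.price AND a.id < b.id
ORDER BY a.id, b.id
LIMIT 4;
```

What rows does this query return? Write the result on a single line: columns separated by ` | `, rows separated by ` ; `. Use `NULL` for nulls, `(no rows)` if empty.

1 | 13 ; 1 | 30 ; 1 | 32 ; 1 | 33

Pairs (a,b) with same category, a.price < b.price, a.id < b.id.
category groups: Auto:{1,13,30,32,33} Office:{4} Sports:{12} Tools:{11,14,15,19}
Ordered by (a.id, b.id); first 4.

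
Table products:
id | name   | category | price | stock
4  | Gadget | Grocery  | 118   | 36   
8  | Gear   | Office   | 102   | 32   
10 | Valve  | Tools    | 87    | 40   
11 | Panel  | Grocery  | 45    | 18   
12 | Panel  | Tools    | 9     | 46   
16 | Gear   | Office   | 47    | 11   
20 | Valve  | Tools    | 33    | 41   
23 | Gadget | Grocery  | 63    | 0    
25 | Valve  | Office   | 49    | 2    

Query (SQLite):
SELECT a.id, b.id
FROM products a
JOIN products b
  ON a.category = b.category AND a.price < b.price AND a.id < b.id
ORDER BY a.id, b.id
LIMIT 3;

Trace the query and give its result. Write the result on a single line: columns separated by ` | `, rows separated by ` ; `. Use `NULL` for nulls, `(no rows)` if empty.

11 | 23 ; 12 | 20 ; 16 | 25

Pairs (a,b) with same category, a.price < b.price, a.id < b.id.
category groups: Grocery:{4,11,23} Office:{8,16,25} Tools:{10,12,20}
Ordered by (a.id, b.id); first 3.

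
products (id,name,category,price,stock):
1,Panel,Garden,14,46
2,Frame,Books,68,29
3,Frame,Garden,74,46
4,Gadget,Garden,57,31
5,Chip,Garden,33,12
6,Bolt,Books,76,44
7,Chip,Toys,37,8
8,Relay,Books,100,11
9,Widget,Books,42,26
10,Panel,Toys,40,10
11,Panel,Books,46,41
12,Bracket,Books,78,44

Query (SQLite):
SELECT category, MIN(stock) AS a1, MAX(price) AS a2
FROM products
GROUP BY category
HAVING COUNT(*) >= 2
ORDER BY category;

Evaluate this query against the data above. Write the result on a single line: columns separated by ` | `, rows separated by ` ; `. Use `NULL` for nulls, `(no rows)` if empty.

Group products by category.
Per group compute: MIN(stock), MAX(price).
HAVING: drop groups with fewer than 2 rows.
  Books: ids {2, 6, 8, 9, 11, 12} → MIN(stock)=11, MAX(price)=100
  Garden: ids {1, 3, 4, 5} → MIN(stock)=12, MAX(price)=74
  Toys: ids {7, 10} → MIN(stock)=8, MAX(price)=40

Books | 11 | 100 ; Garden | 12 | 74 ; Toys | 8 | 40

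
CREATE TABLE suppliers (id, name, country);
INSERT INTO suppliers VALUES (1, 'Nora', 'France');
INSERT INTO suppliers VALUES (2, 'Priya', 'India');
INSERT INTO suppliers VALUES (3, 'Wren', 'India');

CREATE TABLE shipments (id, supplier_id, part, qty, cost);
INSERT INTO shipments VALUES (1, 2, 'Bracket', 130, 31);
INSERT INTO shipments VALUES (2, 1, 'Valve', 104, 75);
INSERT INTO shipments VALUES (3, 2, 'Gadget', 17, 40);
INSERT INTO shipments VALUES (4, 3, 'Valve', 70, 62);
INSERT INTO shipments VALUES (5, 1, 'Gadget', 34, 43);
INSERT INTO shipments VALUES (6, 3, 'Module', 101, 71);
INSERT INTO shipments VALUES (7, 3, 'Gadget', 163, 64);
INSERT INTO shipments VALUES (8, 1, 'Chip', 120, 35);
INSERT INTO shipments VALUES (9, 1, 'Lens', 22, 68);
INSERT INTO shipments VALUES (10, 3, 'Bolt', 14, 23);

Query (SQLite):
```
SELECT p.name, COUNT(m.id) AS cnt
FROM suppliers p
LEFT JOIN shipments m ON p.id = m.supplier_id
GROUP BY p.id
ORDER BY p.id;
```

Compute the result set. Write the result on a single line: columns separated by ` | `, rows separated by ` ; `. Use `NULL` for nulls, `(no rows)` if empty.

Nora | 4 ; Priya | 2 ; Wren | 4

LEFT JOIN keeps every suppliers row; unmatched ones get NULL for shipments columns.
Group by suppliers.id and compute COUNT(m.id). COUNT(col) of an all-NULL group is 0.
  1: ids {2, 5, 8, 9} → COUNT(m.id)=4
  2: ids {1, 3} → COUNT(m.id)=2
  3: ids {4, 6, 7, 10} → COUNT(m.id)=4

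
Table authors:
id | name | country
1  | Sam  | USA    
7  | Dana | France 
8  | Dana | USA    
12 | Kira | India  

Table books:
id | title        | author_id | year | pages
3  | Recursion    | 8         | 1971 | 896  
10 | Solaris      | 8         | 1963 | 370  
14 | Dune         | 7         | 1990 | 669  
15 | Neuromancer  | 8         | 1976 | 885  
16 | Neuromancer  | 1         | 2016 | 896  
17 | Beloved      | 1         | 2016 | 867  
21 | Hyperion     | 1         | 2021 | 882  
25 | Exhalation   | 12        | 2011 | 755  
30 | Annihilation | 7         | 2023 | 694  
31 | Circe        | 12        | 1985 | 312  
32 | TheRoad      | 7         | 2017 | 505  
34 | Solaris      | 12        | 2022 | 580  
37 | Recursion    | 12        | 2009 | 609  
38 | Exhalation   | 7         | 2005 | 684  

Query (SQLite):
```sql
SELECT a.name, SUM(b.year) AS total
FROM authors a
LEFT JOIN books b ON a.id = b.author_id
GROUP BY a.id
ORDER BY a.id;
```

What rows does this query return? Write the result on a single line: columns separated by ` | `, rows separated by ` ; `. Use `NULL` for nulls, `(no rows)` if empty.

LEFT JOIN keeps every authors row; unmatched ones get NULL for books columns.
Group by authors.id and compute SUM(b.year). SUM over an all-NULL group is NULL.
  1: ids {16, 17, 21} → SUM(b.year)=6053
  7: ids {14, 30, 32, 38} → SUM(b.year)=8035
  8: ids {3, 10, 15} → SUM(b.year)=5910
  12: ids {25, 31, 34, 37} → SUM(b.year)=8027

Sam | 6053 ; Dana | 8035 ; Dana | 5910 ; Kira | 8027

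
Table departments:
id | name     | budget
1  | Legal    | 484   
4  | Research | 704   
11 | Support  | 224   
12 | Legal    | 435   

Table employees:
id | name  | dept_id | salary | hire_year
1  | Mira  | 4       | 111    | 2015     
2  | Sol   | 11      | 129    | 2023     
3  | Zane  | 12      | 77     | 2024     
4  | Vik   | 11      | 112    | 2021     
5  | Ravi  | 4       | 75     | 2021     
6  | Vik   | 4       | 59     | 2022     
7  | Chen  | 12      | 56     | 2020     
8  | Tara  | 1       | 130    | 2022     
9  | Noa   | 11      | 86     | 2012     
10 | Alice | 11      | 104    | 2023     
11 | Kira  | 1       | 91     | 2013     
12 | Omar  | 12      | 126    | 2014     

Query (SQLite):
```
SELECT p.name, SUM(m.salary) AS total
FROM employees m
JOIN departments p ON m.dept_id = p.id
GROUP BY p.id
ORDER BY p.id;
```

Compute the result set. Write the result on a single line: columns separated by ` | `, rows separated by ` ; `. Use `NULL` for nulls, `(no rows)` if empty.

Legal | 221 ; Research | 245 ; Support | 431 ; Legal | 259

Join each employees row to its departments via dept_id.
Group joined rows by departments.id; compute SUM(m.salary) per group.
  1: ids {8, 11} → SUM(m.salary)=221
  4: ids {1, 5, 6} → SUM(m.salary)=245
  11: ids {2, 4, 9, 10} → SUM(m.salary)=431
  12: ids {3, 7, 12} → SUM(m.salary)=259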